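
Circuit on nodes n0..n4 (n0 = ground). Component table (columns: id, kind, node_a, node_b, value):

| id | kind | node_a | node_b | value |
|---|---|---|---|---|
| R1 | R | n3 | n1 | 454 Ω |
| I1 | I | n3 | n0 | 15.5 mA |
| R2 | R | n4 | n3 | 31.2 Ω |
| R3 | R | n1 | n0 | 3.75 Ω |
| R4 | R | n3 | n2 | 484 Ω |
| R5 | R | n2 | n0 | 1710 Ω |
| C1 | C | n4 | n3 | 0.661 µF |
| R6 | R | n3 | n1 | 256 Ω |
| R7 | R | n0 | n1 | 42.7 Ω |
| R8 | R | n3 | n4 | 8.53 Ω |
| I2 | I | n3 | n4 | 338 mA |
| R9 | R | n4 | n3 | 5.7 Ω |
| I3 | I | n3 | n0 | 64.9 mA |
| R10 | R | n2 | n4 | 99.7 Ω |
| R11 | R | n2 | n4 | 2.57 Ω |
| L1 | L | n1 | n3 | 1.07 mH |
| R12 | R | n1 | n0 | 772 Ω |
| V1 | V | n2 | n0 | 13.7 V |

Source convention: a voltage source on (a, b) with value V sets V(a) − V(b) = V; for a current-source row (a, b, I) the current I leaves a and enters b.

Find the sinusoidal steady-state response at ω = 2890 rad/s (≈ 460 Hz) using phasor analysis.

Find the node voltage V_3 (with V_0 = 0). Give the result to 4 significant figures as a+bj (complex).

5.522+2.314j V

Element admittances at ω=2890 rad/s:
  Y(R1) = 0.002203+0.000j S between n3,n1
  I1: injects 0.0155 A into n0 (from n3)
  Y(R2) = 0.03205+0.000j S between n4,n3
  Y(R3) = 0.2667+0.000j S between n1,n0
  Y(R4) = 0.002066+0.000j S between n3,n2
  Y(R5) = 0.0005848+0.000j S between n2,n0
  Y(C1) = 0.000+0.001910j S between n4,n3
  Y(R6) = 0.003906+0.000j S between n3,n1
  Y(R7) = 0.02342+0.000j S between n0,n1
  Y(R8) = 0.1172+0.000j S between n3,n4
  I2: injects 0.338 A into n4 (from n3)
  Y(R9) = 0.1754+0.000j S between n4,n3
  I3: injects 0.0649 A into n0 (from n3)
  Y(R10) = 0.01003+0.000j S between n2,n4
  Y(R11) = 0.3891+0.000j S between n2,n4
  Y(L1) = 0.000-0.3234j S between n1,n3
  Y(R12) = 0.001295+0.000j S between n1,n0
  V1: constraint V(n2)−V(n0) = 13.7
Assemble and solve the 5×5 MNA system:
  V(n1)=4.172-1.420j  V(n2)=13.70+0.000j  V(n3)=5.522+2.314j  V(n4)=10.50+1.025j
  i(V1)=-1.304+0.4138j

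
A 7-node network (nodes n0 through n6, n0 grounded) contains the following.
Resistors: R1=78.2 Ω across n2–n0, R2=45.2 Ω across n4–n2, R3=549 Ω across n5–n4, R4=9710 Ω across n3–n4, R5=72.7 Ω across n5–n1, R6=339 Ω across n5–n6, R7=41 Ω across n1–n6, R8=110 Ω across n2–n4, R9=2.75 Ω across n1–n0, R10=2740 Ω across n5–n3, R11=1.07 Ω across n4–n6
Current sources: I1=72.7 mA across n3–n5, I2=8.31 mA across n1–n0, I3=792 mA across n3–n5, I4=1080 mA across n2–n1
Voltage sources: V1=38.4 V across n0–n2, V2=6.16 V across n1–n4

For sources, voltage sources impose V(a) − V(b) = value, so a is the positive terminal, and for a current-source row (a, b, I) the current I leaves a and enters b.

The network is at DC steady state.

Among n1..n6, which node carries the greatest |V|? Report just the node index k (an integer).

3

Apply KCL at each of the 6 non-ground nodes and solve the resulting linear system.
Node n1: branches {I2, I4, R5, R7, R9, V2} → V_1 = 0.1654
Node n2: branches {R1, R2, I4, R8, V1} → V_2 = -38.40
Node n3: branches {I1, I3, R4, R10} → V_3 = -1842
Node n4: branches {R2, R3, R4, R8, R11, V2} → V_4 = -5.995
Node n5: branches {I1, R3, I3, R5, R6, R10} → V_5 = 8.819
Node n6: branches {R6, R7, R11} → V_6 = -5.793
Source currents: i(V1)=-0.4226, i(V2)=0.9852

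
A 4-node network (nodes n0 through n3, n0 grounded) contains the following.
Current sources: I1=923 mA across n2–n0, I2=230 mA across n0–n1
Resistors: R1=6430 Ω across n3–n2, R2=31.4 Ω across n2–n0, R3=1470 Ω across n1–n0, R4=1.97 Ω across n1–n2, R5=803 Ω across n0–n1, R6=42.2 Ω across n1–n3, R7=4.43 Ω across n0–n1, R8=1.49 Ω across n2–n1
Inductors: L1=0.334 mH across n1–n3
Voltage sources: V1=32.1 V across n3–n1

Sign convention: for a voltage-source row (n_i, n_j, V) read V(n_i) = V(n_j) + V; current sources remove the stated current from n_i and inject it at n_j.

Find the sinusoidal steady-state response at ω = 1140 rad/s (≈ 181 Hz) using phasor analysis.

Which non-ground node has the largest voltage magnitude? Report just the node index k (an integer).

MNA unknowns: 3 node voltages V₁..V_3 plus 1 source current (V1)
I1: z[2]−=0.923, z[0]+=0.923
R1: Y=0.0001555+0.000j on G[3,2]
R2: Y=0.03185+0.000j on G[2,0]
I2: z[0]−=0.23, z[1]+=0.23
L1: Y=0.000-2.626j on G[1,3]
R3: Y=0.0006803+0.000j on G[1,0]
R4: Y=0.5076+0.000j on G[1,2]
R5: Y=0.001245+0.000j on G[0,1]
R6: Y=0.02370+0.000j on G[1,3]
R7: Y=0.2257+0.000j on G[0,1]
R8: Y=0.6711+0.000j on G[2,1]
V1: row V3−V1=32.1, i_V1 at 3,1
solve → V1=-2.586+0.000j, V2=-3.276+0.000j, V3=29.51+0.000j
aux → i_V1=-0.7658+84.31j

3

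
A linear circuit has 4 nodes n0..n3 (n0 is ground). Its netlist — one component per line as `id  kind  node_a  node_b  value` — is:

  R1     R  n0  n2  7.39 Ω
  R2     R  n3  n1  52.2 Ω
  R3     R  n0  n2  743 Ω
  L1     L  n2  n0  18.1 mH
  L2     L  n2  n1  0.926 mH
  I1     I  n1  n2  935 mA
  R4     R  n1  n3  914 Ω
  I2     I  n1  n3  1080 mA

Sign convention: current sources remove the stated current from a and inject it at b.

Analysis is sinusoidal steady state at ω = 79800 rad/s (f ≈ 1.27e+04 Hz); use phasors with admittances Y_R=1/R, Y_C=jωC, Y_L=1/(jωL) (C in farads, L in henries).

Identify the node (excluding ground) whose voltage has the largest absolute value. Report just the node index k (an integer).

MNA unknowns: 3 node voltages V₁..V_3
R1: Y=0.1353+0.000j on G[0,2]
R2: Y=0.01916+0.000j on G[3,1]
R3: Y=0.001346+0.000j on G[0,2]
L1: Y=0.000-0.0006923j on G[2,0]
L2: Y=0.000-0.01353j on G[2,1]
I1: z[1]−=0.935, z[2]+=0.935
R4: Y=0.001094+0.000j on G[1,3]
I2: z[1]−=1.08, z[3]+=1.08
solve → V1=0.000-69.09j, V2=0.000+0.000j, V3=53.33-69.09j

3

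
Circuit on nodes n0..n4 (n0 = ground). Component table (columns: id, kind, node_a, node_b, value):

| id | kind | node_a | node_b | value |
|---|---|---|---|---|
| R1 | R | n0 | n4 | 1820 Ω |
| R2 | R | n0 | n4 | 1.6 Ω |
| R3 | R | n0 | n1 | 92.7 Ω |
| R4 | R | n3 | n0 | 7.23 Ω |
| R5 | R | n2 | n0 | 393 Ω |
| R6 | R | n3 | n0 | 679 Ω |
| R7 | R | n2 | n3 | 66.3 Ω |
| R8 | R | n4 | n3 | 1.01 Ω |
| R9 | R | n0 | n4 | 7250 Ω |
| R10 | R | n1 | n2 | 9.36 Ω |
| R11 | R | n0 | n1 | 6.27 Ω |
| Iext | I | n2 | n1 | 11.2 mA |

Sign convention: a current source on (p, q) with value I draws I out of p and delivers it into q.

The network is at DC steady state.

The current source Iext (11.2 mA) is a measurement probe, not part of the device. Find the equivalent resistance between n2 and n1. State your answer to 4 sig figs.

R_eq = 8.166 Ω

MNA unknowns: 4 node voltages V₁..V_4
R1: Y=0.0005495 on G[0,4]
R2: Y=0.6250 on G[0,4]
R3: Y=0.01079 on G[0,1]
R4: Y=0.1383 on G[3,0]
R5: Y=0.002545 on G[2,0]
R6: Y=0.001473 on G[3,0]
R7: Y=0.01508 on G[2,3]
R8: Y=0.9901 on G[4,3]
R9: Y=0.0001379 on G[0,4]
R10: Y=0.1068 on G[1,2]
R11: Y=0.1595 on G[0,1]
Iext: z[2]−=0.0112, z[1]+=0.0112
solve → V1=0.008393, V2=-0.08306, V3=-0.002328, V4=-0.001426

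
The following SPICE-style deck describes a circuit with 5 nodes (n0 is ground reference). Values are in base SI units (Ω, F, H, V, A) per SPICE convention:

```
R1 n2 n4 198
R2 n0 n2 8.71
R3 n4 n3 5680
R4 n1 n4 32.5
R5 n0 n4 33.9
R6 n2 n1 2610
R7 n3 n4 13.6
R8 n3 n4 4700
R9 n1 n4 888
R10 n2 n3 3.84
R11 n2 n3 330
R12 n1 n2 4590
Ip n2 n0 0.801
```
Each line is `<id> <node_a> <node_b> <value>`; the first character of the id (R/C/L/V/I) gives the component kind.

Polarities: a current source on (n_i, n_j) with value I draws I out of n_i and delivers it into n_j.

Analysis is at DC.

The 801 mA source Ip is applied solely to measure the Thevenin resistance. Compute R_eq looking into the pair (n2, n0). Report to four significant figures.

R_eq = 7.411 Ω

Apply KCL at each of the 4 non-ground nodes and solve the resulting linear system.
Node n1: branches {R4, R6, R9, R12} → V_1 = -4.085
Node n2: branches {R1, R2, R6, R10, R11, R12, Ip} → V_2 = -5.936
Node n3: branches {R3, R7, R8, R10, R11} → V_3 = -5.523
Node n4: branches {R1, R3, R4, R5, R7, R8, R9} → V_4 = -4.050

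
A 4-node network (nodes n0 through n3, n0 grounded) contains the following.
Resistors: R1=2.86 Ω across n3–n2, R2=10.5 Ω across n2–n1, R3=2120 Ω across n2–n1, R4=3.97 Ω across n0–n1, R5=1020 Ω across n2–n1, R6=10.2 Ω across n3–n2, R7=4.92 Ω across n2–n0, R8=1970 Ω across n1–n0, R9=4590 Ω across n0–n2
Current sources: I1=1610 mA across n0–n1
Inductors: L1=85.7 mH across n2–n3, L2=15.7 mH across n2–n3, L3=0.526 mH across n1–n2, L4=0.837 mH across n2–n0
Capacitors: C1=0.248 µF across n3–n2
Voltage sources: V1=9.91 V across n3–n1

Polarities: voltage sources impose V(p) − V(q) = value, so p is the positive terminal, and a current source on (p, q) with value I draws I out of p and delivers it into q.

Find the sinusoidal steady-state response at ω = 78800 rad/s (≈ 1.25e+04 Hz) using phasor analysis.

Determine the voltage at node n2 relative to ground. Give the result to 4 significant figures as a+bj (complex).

6.645+0.4496j V

Apply KCL at each of the 3 non-ground nodes and solve the resulting linear system.
Node n1: branches {R2, R3, I1, R4, R5, R8, L3, V1} → V_1 = 0.9952+0.03672j
Node n2: branches {R1, R2, R3, L1, R5, R6, C1, L2, R7, L3, R9, L4} → V_2 = 6.645+0.4496j
Node n3: branches {R1, L1, R6, C1, L2, V1} → V_3 = 10.91+0.03672j
Source currents: i(V1)=-1.915+0.1057j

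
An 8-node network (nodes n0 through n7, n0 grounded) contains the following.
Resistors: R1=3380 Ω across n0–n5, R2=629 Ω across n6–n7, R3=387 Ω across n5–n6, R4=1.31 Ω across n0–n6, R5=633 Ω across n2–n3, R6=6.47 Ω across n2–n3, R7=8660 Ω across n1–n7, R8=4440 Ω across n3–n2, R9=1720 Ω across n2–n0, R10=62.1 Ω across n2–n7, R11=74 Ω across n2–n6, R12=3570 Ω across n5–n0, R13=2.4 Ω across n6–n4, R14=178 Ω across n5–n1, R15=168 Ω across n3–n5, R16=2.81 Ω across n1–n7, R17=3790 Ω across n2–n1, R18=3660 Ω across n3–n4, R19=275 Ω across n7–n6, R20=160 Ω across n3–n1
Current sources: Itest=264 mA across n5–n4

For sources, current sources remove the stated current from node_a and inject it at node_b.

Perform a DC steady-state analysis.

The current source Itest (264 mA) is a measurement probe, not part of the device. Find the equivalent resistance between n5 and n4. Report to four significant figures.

R_eq = 100.2 Ω

MNA unknowns: 7 node voltages V₁..V_7
R1: Y=0.0002959 on G[0,5]
R2: Y=0.001590 on G[6,7]
R3: Y=0.002584 on G[5,6]
R4: Y=0.7634 on G[0,6]
R5: Y=0.001580 on G[2,3]
R6: Y=0.1546 on G[2,3]
R7: Y=0.0001155 on G[1,7]
R8: Y=0.0002252 on G[3,2]
R9: Y=0.0005814 on G[2,0]
R10: Y=0.01610 on G[2,7]
R11: Y=0.01351 on G[2,6]
R12: Y=0.0002801 on G[5,0]
R13: Y=0.4167 on G[6,4]
R14: Y=0.005618 on G[5,1]
R15: Y=0.005952 on G[3,5]
R16: Y=0.3559 on G[1,7]
R17: Y=0.0002639 on G[2,1]
R18: Y=0.0002732 on G[3,4]
R19: Y=0.003636 on G[7,6]
R20: Y=0.006250 on G[3,1]
Itest: z[5]−=0.264, z[4]+=0.264
solve → V1=-10.58, V2=-8.868, V3=-9.513, V4=0.6532, V5=-25.80, V6=0.02622, V7=-10.36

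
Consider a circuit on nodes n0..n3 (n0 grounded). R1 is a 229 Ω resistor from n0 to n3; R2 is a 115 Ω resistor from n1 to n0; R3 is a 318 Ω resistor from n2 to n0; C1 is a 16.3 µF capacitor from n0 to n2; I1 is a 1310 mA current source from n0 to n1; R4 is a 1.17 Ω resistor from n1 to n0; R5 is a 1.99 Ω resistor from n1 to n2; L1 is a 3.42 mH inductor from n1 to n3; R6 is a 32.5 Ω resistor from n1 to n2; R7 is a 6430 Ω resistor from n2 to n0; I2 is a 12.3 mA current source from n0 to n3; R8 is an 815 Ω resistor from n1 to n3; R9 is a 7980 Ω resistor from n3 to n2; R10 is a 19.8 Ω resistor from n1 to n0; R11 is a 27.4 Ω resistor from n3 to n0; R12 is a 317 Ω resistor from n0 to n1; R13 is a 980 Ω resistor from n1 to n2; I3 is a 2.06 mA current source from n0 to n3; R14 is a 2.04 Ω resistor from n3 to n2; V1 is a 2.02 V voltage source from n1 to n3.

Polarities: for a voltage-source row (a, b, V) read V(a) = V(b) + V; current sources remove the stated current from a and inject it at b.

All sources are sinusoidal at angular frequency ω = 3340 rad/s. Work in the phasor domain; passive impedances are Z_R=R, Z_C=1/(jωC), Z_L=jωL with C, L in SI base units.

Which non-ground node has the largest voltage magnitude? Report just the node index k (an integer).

Element admittances at ω=3340 rad/s:
  Y(R1) = 0.004367+0.000j S between n0,n3
  Y(R2) = 0.008696+0.000j S between n1,n0
  Y(R3) = 0.003145+0.000j S between n2,n0
  Y(C1) = 0.000+0.05444j S between n0,n2
  I1: injects 1.31 A into n1 (from n0)
  Y(R4) = 0.8547+0.000j S between n1,n0
  Y(R5) = 0.5025+0.000j S between n1,n2
  Y(L1) = 0.000-0.08754j S between n1,n3
  Y(R6) = 0.03077+0.000j S between n1,n2
  Y(R7) = 0.0001555+0.000j S between n2,n0
  I2: injects 0.0123 A into n3 (from n0)
  Y(R8) = 0.001227+0.000j S between n1,n3
  Y(R9) = 0.0001253+0.000j S between n3,n2
  Y(R10) = 0.05051+0.000j S between n1,n0
  Y(R11) = 0.03650+0.000j S between n3,n0
  Y(R12) = 0.003155+0.000j S between n0,n1
  Y(R13) = 0.001020+0.000j S between n1,n2
  I3: injects 0.00206 A into n3 (from n0)
  Y(R14) = 0.4902+0.000j S between n3,n2
  V1: constraint V(n1)−V(n3) = 2.02
Assemble and solve the 4×4 MNA system:
  V(n1)=1.464-0.02783j  V(n2)=0.4929-0.05384j  V(n3)=-0.5560-0.02783j
  i(V1)=-0.5539+0.1885j

1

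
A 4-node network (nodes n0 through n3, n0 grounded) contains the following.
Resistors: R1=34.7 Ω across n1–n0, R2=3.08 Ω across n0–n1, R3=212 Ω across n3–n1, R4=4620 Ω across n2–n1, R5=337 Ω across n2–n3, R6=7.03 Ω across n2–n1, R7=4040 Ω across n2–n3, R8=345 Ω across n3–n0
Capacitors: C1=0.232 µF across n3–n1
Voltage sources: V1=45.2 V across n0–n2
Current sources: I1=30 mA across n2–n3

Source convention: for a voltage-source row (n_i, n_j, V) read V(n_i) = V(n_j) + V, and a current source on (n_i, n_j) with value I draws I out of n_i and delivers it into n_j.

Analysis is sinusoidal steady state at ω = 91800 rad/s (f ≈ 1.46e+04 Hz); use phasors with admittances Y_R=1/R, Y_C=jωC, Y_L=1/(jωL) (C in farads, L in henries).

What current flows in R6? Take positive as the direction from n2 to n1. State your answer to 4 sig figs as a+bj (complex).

-4.574+0.002300j A

MNA unknowns: 3 node voltages V₁..V_3 plus 1 source current (V1)
R1: Y=0.02882+0.000j on G[1,0]
R2: Y=0.3247+0.000j on G[0,1]
R3: Y=0.004717+0.000j on G[3,1]
R4: Y=0.0002165+0.000j on G[2,1]
C1: Y=0.000+0.02130j on G[3,1]
R5: Y=0.002967+0.000j on G[2,3]
R6: Y=0.1422+0.000j on G[2,1]
R7: Y=0.0002475+0.000j on G[2,3]
R8: Y=0.002899+0.000j on G[3,0]
V1: row V0−V2=45.2, i_V1 at 0,2
I1: z[2]−=0.03, z[3]+=0.03
solve → V1=-13.05-0.01617j, V2=-45.20+0.000j, V3=-13.72+1.312j
aux → i_V1=-4.652-0.001914j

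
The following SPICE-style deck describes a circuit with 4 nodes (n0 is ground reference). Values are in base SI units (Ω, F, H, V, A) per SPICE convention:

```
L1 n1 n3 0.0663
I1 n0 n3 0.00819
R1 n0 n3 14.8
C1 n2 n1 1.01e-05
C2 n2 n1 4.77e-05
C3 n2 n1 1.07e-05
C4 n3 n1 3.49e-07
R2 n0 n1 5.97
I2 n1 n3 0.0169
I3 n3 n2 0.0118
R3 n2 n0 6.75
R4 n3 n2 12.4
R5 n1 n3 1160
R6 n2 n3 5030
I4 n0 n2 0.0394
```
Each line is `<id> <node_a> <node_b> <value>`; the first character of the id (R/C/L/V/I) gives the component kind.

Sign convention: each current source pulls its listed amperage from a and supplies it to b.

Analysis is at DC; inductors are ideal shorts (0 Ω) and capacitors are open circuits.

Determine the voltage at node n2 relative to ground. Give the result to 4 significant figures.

0.2414 V

MNA unknowns: 3 node voltages V₁..V_3 plus 1 source current (L1)
L1: row V1−V3=0, i_L1 at 1,3
I1: z[0]−=0.00819, z[3]+=0.00819
R1: Y=0.06757 on G[0,3]
C1: Y=0.000 on G[2,1]
C2: Y=0.000 on G[2,1]
C3: Y=0.000 on G[2,1]
C4: Y=0.000 on G[3,1]
R2: Y=0.1675 on G[0,1]
I2: z[1]−=0.0169, z[3]+=0.0169
I3: z[3]−=0.0118, z[2]+=0.0118
R3: Y=0.1481 on G[2,0]
R4: Y=0.08065 on G[3,2]
R5: Y=0.0008621 on G[1,3]
R6: Y=0.0001988 on G[2,3]
I4: z[0]−=0.0394, z[2]+=0.0394
solve → V1=0.05034, V2=0.2414, V3=0.05034
aux → i_L1=-0.02533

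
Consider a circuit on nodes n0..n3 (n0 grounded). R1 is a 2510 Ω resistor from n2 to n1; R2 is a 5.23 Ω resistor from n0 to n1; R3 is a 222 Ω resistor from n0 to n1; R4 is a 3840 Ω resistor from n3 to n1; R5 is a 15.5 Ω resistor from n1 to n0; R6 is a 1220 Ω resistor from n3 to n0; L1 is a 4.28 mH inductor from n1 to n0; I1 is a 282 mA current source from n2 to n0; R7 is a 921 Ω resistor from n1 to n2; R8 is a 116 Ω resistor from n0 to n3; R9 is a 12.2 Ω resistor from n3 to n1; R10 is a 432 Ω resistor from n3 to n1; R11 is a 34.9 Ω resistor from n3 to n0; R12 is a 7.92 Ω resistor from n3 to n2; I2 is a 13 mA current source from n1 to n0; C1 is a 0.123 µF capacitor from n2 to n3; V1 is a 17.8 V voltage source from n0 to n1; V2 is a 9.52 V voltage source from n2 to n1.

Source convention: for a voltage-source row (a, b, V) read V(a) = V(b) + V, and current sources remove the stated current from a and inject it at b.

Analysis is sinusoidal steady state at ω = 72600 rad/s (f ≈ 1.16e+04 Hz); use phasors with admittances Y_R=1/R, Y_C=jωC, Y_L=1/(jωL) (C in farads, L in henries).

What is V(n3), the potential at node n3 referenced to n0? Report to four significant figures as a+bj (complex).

MNA unknowns: 3 node voltages V₁..V_3 plus 2 source currents (V1, V2)
R1: Y=0.0003984+0.000j on G[2,1]
R2: Y=0.1912+0.000j on G[0,1]
R3: Y=0.004505+0.000j on G[0,1]
R4: Y=0.0002604+0.000j on G[3,1]
R5: Y=0.06452+0.000j on G[1,0]
R6: Y=0.0008197+0.000j on G[3,0]
L1: Y=0.000-0.003218j on G[1,0]
I1: z[2]−=0.282, z[0]+=0.282
R7: Y=0.001086+0.000j on G[1,2]
R8: Y=0.008621+0.000j on G[0,3]
R9: Y=0.08197+0.000j on G[3,1]
R10: Y=0.002315+0.000j on G[3,1]
R11: Y=0.02865+0.000j on G[3,0]
R12: Y=0.1263+0.000j on G[3,2]
I2: z[1]−=0.013, z[0]+=0.013
C1: Y=0.000+0.008930j on G[2,3]
V1: row V0−V1=17.8, i_V1 at 0,1
V2: row V2−V1=9.52, i_V2 at 2,1
solve → V1=-17.80+0.000j, V2=-8.280+0.000j, V3=-10.24+0.07046j
aux → i_V1=-4.727+0.05997j, i_V2=-0.5447-0.008641j

-10.24+0.07046j V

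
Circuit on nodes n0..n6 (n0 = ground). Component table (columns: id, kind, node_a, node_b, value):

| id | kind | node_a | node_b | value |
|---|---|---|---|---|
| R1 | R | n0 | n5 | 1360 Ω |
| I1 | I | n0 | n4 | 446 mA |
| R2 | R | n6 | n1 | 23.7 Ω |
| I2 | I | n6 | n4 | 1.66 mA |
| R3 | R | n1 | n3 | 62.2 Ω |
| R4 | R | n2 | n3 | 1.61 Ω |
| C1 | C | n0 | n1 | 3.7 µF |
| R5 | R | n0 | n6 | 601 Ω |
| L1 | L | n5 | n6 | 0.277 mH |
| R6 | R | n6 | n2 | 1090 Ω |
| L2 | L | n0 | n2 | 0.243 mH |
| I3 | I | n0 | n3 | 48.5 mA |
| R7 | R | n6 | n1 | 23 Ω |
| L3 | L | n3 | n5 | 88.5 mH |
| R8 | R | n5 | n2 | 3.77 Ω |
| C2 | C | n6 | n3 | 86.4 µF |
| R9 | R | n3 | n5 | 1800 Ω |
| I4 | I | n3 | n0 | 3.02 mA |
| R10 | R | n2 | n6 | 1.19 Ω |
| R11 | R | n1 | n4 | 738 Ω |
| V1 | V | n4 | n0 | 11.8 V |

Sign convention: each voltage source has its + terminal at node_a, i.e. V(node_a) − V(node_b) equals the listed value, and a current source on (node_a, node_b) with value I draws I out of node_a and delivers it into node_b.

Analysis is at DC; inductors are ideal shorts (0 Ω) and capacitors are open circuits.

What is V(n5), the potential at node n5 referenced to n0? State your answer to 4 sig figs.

Apply KCL at each of the 6 non-ground nodes and solve the resulting linear system.
Node n1: branches {R2, R3, C1, R7, R11} → V_1 = 0.1890
Node n2: branches {R4, R6, L2, R8, R10} → V_2 = 0.000
Node n3: branches {R3, R4, I3, L3, C2, R9, I4} → V_3 = 0.03442
Node n4: branches {I1, I2, R11, V1} → V_4 = 11.80
Node n5: branches {R1, L1, L3, R8, R9} → V_5 = 0.03442
Node n6: branches {R2, I2, R5, L1, R6, R7, C2, R10} → V_6 = 0.03442
Source currents: i(L1)=0.01743, i(L2)=-0.05947, i(L3)=0.02659, i(V1)=0.4319

0.03442 V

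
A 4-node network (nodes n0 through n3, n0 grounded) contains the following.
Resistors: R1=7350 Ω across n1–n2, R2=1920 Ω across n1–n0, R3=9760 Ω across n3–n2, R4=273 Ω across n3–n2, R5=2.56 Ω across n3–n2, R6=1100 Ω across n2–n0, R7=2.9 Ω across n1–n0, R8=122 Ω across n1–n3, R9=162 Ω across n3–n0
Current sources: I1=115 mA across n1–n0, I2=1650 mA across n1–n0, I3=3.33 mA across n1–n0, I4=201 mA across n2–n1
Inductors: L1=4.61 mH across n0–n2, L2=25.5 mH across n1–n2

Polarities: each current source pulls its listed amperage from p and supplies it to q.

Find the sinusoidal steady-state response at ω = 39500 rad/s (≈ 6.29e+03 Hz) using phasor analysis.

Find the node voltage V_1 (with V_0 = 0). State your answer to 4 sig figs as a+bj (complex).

Apply KCL at each of the 3 non-ground nodes and solve the resulting linear system.
Node n1: branches {R1, R2, I1, L2, I2, R7, I3, R8, I4} → V_1 = -4.759-0.1038j
Node n2: branches {R1, R3, R4, L1, R5, R6, L2, I4} → V_2 = -13.60-5.653j
Node n3: branches {R3, R4, R5, R8, R9} → V_3 = -13.21-5.456j

-4.759-0.1038j V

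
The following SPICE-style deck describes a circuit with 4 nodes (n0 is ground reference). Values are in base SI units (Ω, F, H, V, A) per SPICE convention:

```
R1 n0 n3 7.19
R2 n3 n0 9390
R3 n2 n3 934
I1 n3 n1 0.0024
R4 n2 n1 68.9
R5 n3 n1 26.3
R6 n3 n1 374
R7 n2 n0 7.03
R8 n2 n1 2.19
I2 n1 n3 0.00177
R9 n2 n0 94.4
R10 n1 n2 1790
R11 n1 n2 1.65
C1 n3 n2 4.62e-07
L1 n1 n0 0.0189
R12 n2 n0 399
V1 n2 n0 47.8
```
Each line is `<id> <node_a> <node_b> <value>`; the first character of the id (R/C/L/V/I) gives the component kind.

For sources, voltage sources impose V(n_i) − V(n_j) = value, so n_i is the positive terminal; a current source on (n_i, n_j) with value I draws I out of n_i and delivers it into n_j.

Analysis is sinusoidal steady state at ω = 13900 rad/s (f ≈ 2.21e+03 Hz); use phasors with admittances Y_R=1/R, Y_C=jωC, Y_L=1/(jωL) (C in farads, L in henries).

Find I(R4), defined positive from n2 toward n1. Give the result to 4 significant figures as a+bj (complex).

0.01956-0.003013j A

Apply KCL at each of the 3 non-ground nodes and solve the resulting linear system.
Node n1: branches {I1, R4, R5, R6, R8, I2, R10, R11, L1} → V_1 = 46.45+0.2076j
Node n2: branches {R3, R4, R7, R8, R9, R10, R11, C1, R12, V1} → V_2 = 47.80+0.000j
Node n3: branches {R1, R2, R3, I1, R5, R6, I2, C1} → V_3 = 10.77+1.361j
Source currents: i(V1)=-8.926-0.01257j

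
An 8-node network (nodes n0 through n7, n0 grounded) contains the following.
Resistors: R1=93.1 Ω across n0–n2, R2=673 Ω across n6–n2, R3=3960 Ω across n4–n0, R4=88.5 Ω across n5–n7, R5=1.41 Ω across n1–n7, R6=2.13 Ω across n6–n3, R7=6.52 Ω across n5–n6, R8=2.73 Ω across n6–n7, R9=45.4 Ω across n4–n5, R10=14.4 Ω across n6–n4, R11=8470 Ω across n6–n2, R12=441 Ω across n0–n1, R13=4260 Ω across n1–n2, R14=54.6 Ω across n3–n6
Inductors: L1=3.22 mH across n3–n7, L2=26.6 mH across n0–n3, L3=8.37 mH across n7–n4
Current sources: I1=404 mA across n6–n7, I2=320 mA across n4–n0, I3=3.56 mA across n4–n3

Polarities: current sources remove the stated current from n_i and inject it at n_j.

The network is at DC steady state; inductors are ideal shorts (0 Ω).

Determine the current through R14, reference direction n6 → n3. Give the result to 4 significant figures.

Apply KCL at each of the 7 non-ground nodes and solve the resulting linear system.
Node n1: branches {R5, R12, R13} → V_1 = -1.784e-05
Node n2: branches {R1, R2, R11, R13} → V_2 = -0.05409
Node n3: branches {L1, L2, R6, R14, I3} → V_3 = 0.000
Node n4: branches {I2, R3, R9, R10, L3, I3} → V_4 = 0.000
Node n5: branches {R4, R7, R9} → V_5 = -0.3485
Node n6: branches {R2, I1, R6, R7, R8, R10, R11, R14} → V_6 = -0.4242
Node n7: branches {L1, I1, R4, R5, R8, L3} → V_7 = 0.000
Source currents: i(L1)=0.1160, i(L2)=0.3194, i(L3)=0.3607

-0.007770 A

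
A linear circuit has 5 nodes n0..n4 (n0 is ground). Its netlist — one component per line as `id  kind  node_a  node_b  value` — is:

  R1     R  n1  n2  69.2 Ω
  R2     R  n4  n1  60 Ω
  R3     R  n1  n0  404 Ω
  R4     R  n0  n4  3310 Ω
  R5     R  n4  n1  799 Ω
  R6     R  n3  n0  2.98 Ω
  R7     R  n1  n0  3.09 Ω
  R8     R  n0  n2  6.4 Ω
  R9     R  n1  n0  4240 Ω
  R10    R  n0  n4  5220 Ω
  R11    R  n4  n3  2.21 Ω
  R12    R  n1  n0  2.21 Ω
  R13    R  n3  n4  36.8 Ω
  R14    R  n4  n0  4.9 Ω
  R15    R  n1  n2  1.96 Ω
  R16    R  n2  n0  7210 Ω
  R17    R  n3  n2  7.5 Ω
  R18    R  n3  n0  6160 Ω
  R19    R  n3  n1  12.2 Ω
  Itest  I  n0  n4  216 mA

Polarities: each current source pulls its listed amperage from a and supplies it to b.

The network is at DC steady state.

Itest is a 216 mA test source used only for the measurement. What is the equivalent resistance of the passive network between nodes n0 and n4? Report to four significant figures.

Apply KCL at each of the 4 non-ground nodes and solve the resulting linear system.
Node n1: branches {R1, R2, R3, R5, R7, R9, R12, R15, R19} → V_1 = 0.04377
Node n2: branches {R1, R8, R15, R16, R17} → V_2 = 0.06556
Node n3: branches {R6, R11, R13, R17, R18, R19} → V_3 = 0.2282
Node n4: branches {R2, R4, R5, R10, R11, R13, R14, Itest} → V_4 = 0.4646

R_eq = 2.151 Ω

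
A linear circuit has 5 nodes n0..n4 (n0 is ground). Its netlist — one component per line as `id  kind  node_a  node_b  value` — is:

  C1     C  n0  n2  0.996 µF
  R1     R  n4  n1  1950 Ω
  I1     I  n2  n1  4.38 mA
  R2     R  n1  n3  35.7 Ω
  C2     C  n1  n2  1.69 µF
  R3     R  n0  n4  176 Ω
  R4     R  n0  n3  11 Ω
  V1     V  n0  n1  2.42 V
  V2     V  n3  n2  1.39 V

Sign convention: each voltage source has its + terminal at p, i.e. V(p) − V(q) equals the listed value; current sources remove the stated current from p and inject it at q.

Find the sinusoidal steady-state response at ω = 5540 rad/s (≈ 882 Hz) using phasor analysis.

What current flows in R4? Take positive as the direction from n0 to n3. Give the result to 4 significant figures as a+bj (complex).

MNA unknowns: 4 node voltages V₁..V_4 plus 2 source currents (V1, V2)
C1: Y=0.000+0.005518j on G[0,2]
R1: Y=0.0005128+0.000j on G[4,1]
I1: z[2]−=0.00438, z[1]+=0.00438
R2: Y=0.02801+0.000j on G[1,3]
C2: Y=0.000+0.009363j on G[1,2]
R3: Y=0.005682+0.000j on G[0,4]
R4: Y=0.09091+0.000j on G[0,3]
V1: row V0−V1=2.42, i_V1 at 0,1
V2: row V3−V2=1.39, i_V2 at 3,2
solve → V1=-2.420+0.000j, V2=-1.990+0.05842j, V3=-0.5995+0.05842j, V4=-0.2003+0.000j
aux → i_V1=-0.05596-0.005667j, i_V2=0.003511-0.006948j

0.05450-0.005311j A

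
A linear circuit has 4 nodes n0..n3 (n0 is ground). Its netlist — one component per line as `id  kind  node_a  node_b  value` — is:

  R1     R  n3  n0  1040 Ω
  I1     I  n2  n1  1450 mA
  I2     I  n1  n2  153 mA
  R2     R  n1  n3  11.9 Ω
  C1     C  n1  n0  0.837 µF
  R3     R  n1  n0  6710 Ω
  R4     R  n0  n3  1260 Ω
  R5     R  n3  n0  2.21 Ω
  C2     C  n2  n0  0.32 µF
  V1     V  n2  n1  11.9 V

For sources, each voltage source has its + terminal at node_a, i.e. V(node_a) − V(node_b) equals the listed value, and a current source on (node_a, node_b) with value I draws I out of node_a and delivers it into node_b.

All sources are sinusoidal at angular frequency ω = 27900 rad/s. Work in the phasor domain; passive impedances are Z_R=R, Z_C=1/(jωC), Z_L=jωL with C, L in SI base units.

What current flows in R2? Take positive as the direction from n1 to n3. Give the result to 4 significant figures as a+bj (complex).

MNA unknowns: 3 node voltages V₁..V_3 plus 1 source current (V1)
R1: Y=0.0009615+0.000j on G[3,0]
I1: z[2]−=1.45, z[1]+=1.45
I2: z[1]−=0.153, z[2]+=0.153
R2: Y=0.08403+0.000j on G[1,3]
C1: Y=0.000+0.02335j on G[1,0]
R3: Y=0.0001490+0.000j on G[1,0]
R4: Y=0.0007937+0.000j on G[0,3]
R5: Y=0.4525+0.000j on G[3,0]
C2: Y=0.000+0.008928j on G[2,0]
V1: row V2−V1=11.9, i_V1 at 2,1
solve → V1=-0.5630-1.239j, V2=11.34-1.239j, V3=-0.08789-0.1935j
aux → i_V1=-1.308-0.1012j

-0.03992-0.08789j A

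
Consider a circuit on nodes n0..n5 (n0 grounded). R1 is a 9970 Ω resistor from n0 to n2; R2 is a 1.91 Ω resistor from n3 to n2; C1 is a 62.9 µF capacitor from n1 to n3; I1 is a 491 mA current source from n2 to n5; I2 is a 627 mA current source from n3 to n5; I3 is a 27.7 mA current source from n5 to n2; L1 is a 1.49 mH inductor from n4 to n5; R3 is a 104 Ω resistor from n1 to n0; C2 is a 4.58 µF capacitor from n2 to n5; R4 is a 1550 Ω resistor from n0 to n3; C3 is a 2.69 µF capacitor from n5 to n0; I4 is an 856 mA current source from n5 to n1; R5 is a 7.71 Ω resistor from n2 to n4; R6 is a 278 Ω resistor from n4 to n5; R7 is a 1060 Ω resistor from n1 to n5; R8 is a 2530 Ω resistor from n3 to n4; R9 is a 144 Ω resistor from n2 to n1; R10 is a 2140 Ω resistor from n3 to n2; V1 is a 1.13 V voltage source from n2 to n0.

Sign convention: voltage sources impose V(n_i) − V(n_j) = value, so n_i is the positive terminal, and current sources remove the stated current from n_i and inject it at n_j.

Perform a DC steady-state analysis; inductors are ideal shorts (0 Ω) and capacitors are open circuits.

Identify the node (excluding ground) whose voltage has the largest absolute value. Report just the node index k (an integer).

MNA unknowns: 5 node voltages V₁..V_5 plus 2 source currents (L1, V1)
R1: Y=0.0001003 on G[0,2]
R2: Y=0.5236 on G[3,2]
C1: Y=0.000 on G[1,3]
I1: z[2]−=0.491, z[5]+=0.491
I2: z[3]−=0.627, z[5]+=0.627
I3: z[5]−=0.0277, z[2]+=0.0277
L1: row V4−V5=0, i_L1 at 4,5
R3: Y=0.009615 on G[1,0]
C2: Y=0.000 on G[2,5]
R4: Y=0.0006452 on G[0,3]
C3: Y=0.000 on G[5,0]
I4: z[5]−=0.856, z[1]+=0.856
R5: Y=0.1297 on G[2,4]
R6: Y=0.003597 on G[4,5]
R7: Y=0.0009434 on G[1,5]
R8: Y=0.0003953 on G[3,4]
R9: Y=0.006944 on G[2,1]
R10: Y=0.0004673 on G[3,2]
V1: row V2−V0=1.13, i_V1 at 2,0
solve → V1=49.53, V2=1.130, V3=-0.06391, V4=3.263, V5=3.263
aux → i_L1=-0.2779, i_V1=-0.4763

1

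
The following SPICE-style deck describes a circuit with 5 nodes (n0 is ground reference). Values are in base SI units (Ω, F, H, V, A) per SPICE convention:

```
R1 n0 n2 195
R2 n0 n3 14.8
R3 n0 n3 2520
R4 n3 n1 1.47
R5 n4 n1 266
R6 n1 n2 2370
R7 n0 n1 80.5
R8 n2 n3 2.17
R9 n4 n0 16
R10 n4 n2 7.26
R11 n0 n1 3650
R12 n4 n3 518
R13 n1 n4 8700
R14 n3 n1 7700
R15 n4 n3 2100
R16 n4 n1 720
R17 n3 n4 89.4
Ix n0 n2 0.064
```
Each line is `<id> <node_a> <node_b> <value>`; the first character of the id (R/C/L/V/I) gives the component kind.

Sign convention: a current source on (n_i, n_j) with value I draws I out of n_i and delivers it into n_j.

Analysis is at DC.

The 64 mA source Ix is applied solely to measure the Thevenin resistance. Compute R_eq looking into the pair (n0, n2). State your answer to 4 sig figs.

MNA unknowns: 4 node voltages V₁..V_4
R1: Y=0.005128 on G[0,2]
R2: Y=0.06757 on G[0,3]
R3: Y=0.0003968 on G[0,3]
R4: Y=0.6803 on G[3,1]
R5: Y=0.003759 on G[4,1]
R6: Y=0.0004219 on G[1,2]
R7: Y=0.01242 on G[0,1]
R8: Y=0.4608 on G[2,3]
R9: Y=0.06250 on G[4,0]
R10: Y=0.1377 on G[4,2]
R11: Y=0.0002740 on G[0,1]
R12: Y=0.001931 on G[4,3]
R13: Y=0.0001149 on G[1,4]
R14: Y=0.0001299 on G[3,1]
R15: Y=0.0004762 on G[4,3]
R16: Y=0.001389 on G[4,1]
R17: Y=0.01119 on G[3,4]
Ix: z[0]−=0.064, z[2]+=0.064
solve → V1=0.4540, V2=0.5469, V3=0.4630, V4=0.3834

R_eq = 8.545 Ω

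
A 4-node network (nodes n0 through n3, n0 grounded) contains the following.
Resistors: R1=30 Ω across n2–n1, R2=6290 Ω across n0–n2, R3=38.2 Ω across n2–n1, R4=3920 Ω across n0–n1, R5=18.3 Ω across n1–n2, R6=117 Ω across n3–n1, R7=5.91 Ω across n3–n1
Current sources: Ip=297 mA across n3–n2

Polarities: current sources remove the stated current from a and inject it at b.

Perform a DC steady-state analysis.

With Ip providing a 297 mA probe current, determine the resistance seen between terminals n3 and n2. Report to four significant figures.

Element admittances at DC:
  Y(R1) = 0.03333 S between n2,n1
  Y(R2) = 0.0001590 S between n0,n2
  Y(R3) = 0.02618 S between n2,n1
  Y(R4) = 0.0002551 S between n0,n1
  Y(R5) = 0.05464 S between n1,n2
  Y(R6) = 0.008547 S between n3,n1
  Y(R7) = 0.1692 S between n3,n1
  Ip: injects 0.297 A into n2 (from n3)
Assemble and solve the 3×3 MNA system:
  V(n1)=-0.9980  V(n2)=1.601  V(n3)=-2.669

R_eq = 14.38 Ω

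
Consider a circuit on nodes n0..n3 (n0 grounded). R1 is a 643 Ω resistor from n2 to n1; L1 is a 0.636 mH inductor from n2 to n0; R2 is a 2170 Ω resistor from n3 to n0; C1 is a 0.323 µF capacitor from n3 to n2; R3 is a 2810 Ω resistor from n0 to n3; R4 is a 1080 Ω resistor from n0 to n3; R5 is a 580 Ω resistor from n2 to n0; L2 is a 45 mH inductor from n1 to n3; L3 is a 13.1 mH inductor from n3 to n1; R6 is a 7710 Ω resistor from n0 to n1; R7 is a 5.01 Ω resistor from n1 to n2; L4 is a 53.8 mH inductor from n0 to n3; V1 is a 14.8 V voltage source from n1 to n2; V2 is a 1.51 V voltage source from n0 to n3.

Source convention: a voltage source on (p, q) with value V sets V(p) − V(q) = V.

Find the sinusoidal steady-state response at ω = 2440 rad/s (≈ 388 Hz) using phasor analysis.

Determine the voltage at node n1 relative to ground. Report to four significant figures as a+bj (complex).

13.84-0.0002007j V

MNA unknowns: 3 node voltages V₁..V_3 plus 2 source currents (V1, V2)
R1: Y=0.001555+0.000j on G[2,1]
L1: Y=0.000-0.6444j on G[2,0]
R2: Y=0.0004608+0.000j on G[3,0]
C1: Y=0.000+0.0007881j on G[3,2]
R3: Y=0.0003559+0.000j on G[0,3]
R4: Y=0.0009259+0.000j on G[0,3]
R5: Y=0.001724+0.000j on G[2,0]
L2: Y=0.000-0.009107j on G[1,3]
L3: Y=0.000-0.03129j on G[3,1]
R6: Y=0.0001297+0.000j on G[0,1]
R7: Y=0.1996+0.000j on G[1,2]
L4: Y=0.000-0.007618j on G[0,3]
V1: row V1−V2=14.8, i_V1 at 1,2
V2: row V0−V3=1.51, i_V2 at 0,3
solve → V1=13.84-0.0002007j, V2=-0.9614-0.0002007j, V3=-1.510+0.000j
aux → i_V1=-2.979+0.6200j, i_V2=-0.002623+0.6310j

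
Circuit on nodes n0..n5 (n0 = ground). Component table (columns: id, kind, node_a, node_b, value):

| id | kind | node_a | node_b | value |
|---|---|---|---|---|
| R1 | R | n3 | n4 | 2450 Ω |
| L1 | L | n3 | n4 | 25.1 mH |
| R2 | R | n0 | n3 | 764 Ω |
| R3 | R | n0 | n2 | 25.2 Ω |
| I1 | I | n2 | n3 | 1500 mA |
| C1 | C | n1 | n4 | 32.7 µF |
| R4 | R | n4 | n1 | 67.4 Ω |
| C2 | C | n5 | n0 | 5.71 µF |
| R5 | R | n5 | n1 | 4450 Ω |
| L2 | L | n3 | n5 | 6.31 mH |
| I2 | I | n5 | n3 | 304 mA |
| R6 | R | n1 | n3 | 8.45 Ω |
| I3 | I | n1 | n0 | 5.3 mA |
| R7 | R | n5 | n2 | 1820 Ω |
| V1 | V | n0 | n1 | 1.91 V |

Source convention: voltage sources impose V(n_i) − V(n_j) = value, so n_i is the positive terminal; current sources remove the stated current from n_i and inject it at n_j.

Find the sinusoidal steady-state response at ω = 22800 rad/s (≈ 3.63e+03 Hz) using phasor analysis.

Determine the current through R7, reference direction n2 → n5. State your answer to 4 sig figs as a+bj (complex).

Element admittances at ω=22800 rad/s:
  Y(R1) = 0.0004082+0.000j S between n3,n4
  Y(L1) = 0.000-0.001747j S between n3,n4
  Y(R2) = 0.001309+0.000j S between n0,n3
  Y(R3) = 0.03968+0.000j S between n0,n2
  I1: injects 1.5 A into n3 (from n2)
  Y(C1) = 0.000+0.7456j S between n1,n4
  Y(R4) = 0.01484+0.000j S between n4,n1
  Y(C2) = 0.000+0.1302j S between n5,n0
  Y(R5) = 0.0002247+0.000j S between n5,n1
  Y(L2) = 0.000-0.006951j S between n3,n5
  I2: injects 0.304 A into n3 (from n5)
  Y(R6) = 0.1183+0.000j S between n1,n3
  I3: injects 0.0053 A into n0 (from n1)
  Y(R7) = 0.0005495+0.000j S between n5,n2
  V1: constraint V(n0)−V(n1) = 1.91
Assemble and solve the 6×6 MNA system:
  V(n1)=-1.910+0.000j  V(n2)=-37.29+0.03515j  V(n3)=13.21+1.029j  V(n4)=-1.945-0.01143j  V(n5)=-0.7611+2.574j
  i(V1)=-1.792-0.09635j

-0.02007-0.001395j A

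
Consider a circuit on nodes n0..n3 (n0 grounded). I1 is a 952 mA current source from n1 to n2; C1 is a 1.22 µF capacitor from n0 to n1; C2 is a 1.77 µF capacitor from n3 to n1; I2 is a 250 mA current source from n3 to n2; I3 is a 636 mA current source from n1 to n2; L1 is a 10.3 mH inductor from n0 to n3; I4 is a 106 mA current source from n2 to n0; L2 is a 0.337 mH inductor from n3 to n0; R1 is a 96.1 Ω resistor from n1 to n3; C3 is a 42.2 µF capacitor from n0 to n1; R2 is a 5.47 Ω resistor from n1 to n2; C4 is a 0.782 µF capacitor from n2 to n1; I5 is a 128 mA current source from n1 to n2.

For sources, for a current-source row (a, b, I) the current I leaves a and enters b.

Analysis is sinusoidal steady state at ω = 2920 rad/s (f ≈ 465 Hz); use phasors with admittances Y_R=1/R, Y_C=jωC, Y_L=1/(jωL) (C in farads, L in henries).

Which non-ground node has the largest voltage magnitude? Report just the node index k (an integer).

Apply KCL at each of the 3 non-ground nodes and solve the resulting linear system.
Node n1: branches {I1, C1, C2, I3, R1, C3, R2, C4, I5} → V_1 = 0.06832-1.096j
Node n2: branches {I1, I2, I3, I4, R2, C4, I5} → V_2 = 10.24-1.223j
Node n3: branches {C2, I2, L1, L2, R1} → V_3 = 0.008254-0.2334j

2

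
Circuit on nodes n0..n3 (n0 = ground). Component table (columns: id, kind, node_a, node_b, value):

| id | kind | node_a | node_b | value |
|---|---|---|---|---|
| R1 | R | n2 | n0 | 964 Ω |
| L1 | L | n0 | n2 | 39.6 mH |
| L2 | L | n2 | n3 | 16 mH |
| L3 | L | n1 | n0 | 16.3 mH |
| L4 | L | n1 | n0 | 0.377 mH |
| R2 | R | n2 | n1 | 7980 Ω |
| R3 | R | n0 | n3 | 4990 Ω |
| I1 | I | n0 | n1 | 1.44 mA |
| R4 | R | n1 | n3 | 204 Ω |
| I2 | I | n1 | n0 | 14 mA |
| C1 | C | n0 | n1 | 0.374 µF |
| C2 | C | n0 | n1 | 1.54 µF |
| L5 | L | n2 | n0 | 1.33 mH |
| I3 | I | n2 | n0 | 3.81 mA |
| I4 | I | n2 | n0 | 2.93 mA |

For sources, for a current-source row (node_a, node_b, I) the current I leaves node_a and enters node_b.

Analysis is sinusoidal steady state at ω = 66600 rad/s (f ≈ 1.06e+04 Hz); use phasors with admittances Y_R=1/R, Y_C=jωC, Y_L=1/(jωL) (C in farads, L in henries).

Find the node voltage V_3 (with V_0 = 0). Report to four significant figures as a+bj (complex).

MNA unknowns: 3 node voltages V₁..V_3
R1: Y=0.001037+0.000j on G[2,0]
L1: Y=0.000-0.0003792j on G[0,2]
L2: Y=0.000-0.0009384j on G[2,3]
L3: Y=0.000-0.0009212j on G[1,0]
L4: Y=0.000-0.03983j on G[1,0]
R2: Y=0.0001253+0.000j on G[2,1]
R3: Y=0.0002004+0.000j on G[0,3]
I1: z[0]−=0.00144, z[1]+=0.00144
R4: Y=0.004902+0.000j on G[1,3]
I2: z[1]−=0.014, z[0]+=0.014
C1: Y=0.000+0.02491j on G[0,1]
C2: Y=0.000+0.1026j on G[0,1]
L5: Y=0.000-0.01129j on G[2,0]
I3: z[2]−=0.00381, z[0]+=0.00381
I4: z[2]−=0.00293, z[0]+=0.00293
solve → V1=-0.001967+0.1517j, V2=-0.05848-0.5193j, V3=-0.1220+0.1340j

-0.1220+0.1340j V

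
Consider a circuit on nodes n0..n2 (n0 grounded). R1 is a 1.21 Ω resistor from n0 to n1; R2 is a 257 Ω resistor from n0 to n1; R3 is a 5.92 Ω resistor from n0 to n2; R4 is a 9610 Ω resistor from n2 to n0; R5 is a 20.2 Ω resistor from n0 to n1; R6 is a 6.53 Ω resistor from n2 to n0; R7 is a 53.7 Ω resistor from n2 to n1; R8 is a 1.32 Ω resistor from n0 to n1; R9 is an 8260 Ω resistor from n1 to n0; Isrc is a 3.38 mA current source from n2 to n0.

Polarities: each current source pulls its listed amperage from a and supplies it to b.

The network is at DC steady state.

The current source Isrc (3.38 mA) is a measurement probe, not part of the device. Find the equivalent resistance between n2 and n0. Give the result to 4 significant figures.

R_eq = 2.936 Ω

Element admittances at DC:
  Y(R1) = 0.8264 S between n0,n1
  Y(R2) = 0.003891 S between n0,n1
  Y(R3) = 0.1689 S between n0,n2
  Y(R4) = 0.0001041 S between n2,n0
  Y(R5) = 0.04950 S between n0,n1
  Y(R6) = 0.1531 S between n2,n0
  Y(R7) = 0.01862 S between n2,n1
  Y(R8) = 0.7576 S between n0,n1
  Y(R9) = 0.0001211 S between n1,n0
  Isrc: injects 0.00338 A into n0 (from n2)
Assemble and solve the 2×2 MNA system:
  V(n1)=-0.0001116  V(n2)=-0.009924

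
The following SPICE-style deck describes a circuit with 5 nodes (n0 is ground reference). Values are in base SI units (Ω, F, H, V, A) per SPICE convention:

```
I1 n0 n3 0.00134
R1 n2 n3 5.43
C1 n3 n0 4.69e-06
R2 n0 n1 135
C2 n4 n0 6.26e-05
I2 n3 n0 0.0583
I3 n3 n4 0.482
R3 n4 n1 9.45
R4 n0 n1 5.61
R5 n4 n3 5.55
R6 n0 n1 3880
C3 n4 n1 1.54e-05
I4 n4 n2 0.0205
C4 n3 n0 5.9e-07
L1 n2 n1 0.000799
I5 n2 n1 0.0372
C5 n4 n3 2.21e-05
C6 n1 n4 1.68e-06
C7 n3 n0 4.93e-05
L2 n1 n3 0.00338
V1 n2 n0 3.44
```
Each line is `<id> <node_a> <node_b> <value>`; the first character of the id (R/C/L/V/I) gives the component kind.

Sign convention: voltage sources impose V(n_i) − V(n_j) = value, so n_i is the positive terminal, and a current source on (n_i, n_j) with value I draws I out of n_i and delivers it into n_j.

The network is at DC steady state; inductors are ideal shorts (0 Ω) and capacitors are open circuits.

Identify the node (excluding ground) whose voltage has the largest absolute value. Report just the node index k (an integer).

4

Element admittances at DC:
  I1: injects 0.00134 A into n3 (from n0)
  Y(R1) = 0.1842 S between n2,n3
  Y(C1) = 0.000 S between n3,n0
  Y(R2) = 0.007407 S between n0,n1
  Y(C2) = 0.000 S between n4,n0
  I2: injects 0.0583 A into n0 (from n3)
  I3: injects 0.482 A into n4 (from n3)
  Y(R3) = 0.1058 S between n4,n1
  Y(R4) = 0.1783 S between n0,n1
  Y(R5) = 0.1802 S between n4,n3
  Y(R6) = 0.0002577 S between n0,n1
  Y(C3) = 0.000 S between n4,n1
  I4: injects 0.0205 A into n2 (from n4)
  Y(C4) = 0.000 S between n3,n0
  L1: short n2↔n1 (DC inductor)
  I5: injects 0.0372 A into n1 (from n2)
  Y(C5) = 0.000 S between n4,n3
  Y(C6) = 0.000 S between n1,n4
  Y(C7) = 0.000 S between n3,n0
  L2: short n1↔n3 (DC inductor)
  V1: constraint V(n2)−V(n0) = 3.44
Assemble and solve the 7×7 MNA system:
  V(n1)=3.440  V(n2)=3.440  V(n3)=3.440  V(n4)=5.054
  i(L1)=0.6798  i(L2)=0.2482  i(V1)=-0.6965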